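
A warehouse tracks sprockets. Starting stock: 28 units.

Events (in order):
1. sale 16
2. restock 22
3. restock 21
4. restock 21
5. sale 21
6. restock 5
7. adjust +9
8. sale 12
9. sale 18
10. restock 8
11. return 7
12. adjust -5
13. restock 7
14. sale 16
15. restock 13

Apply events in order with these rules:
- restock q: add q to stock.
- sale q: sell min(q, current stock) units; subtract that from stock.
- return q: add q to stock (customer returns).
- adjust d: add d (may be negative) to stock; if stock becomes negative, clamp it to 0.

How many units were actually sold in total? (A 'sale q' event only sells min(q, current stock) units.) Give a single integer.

Answer: 83

Derivation:
Processing events:
Start: stock = 28
  Event 1 (sale 16): sell min(16,28)=16. stock: 28 - 16 = 12. total_sold = 16
  Event 2 (restock 22): 12 + 22 = 34
  Event 3 (restock 21): 34 + 21 = 55
  Event 4 (restock 21): 55 + 21 = 76
  Event 5 (sale 21): sell min(21,76)=21. stock: 76 - 21 = 55. total_sold = 37
  Event 6 (restock 5): 55 + 5 = 60
  Event 7 (adjust +9): 60 + 9 = 69
  Event 8 (sale 12): sell min(12,69)=12. stock: 69 - 12 = 57. total_sold = 49
  Event 9 (sale 18): sell min(18,57)=18. stock: 57 - 18 = 39. total_sold = 67
  Event 10 (restock 8): 39 + 8 = 47
  Event 11 (return 7): 47 + 7 = 54
  Event 12 (adjust -5): 54 + -5 = 49
  Event 13 (restock 7): 49 + 7 = 56
  Event 14 (sale 16): sell min(16,56)=16. stock: 56 - 16 = 40. total_sold = 83
  Event 15 (restock 13): 40 + 13 = 53
Final: stock = 53, total_sold = 83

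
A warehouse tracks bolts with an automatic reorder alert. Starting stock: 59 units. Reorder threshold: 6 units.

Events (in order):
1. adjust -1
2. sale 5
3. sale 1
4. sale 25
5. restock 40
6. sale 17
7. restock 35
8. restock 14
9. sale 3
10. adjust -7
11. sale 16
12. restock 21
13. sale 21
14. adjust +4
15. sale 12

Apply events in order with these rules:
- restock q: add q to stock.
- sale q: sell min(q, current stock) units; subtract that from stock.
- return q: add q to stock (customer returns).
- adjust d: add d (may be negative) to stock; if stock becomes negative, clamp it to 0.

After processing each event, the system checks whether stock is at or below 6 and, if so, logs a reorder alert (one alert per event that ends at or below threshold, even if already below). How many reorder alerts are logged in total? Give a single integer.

Answer: 0

Derivation:
Processing events:
Start: stock = 59
  Event 1 (adjust -1): 59 + -1 = 58
  Event 2 (sale 5): sell min(5,58)=5. stock: 58 - 5 = 53. total_sold = 5
  Event 3 (sale 1): sell min(1,53)=1. stock: 53 - 1 = 52. total_sold = 6
  Event 4 (sale 25): sell min(25,52)=25. stock: 52 - 25 = 27. total_sold = 31
  Event 5 (restock 40): 27 + 40 = 67
  Event 6 (sale 17): sell min(17,67)=17. stock: 67 - 17 = 50. total_sold = 48
  Event 7 (restock 35): 50 + 35 = 85
  Event 8 (restock 14): 85 + 14 = 99
  Event 9 (sale 3): sell min(3,99)=3. stock: 99 - 3 = 96. total_sold = 51
  Event 10 (adjust -7): 96 + -7 = 89
  Event 11 (sale 16): sell min(16,89)=16. stock: 89 - 16 = 73. total_sold = 67
  Event 12 (restock 21): 73 + 21 = 94
  Event 13 (sale 21): sell min(21,94)=21. stock: 94 - 21 = 73. total_sold = 88
  Event 14 (adjust +4): 73 + 4 = 77
  Event 15 (sale 12): sell min(12,77)=12. stock: 77 - 12 = 65. total_sold = 100
Final: stock = 65, total_sold = 100

Checking against threshold 6:
  After event 1: stock=58 > 6
  After event 2: stock=53 > 6
  After event 3: stock=52 > 6
  After event 4: stock=27 > 6
  After event 5: stock=67 > 6
  After event 6: stock=50 > 6
  After event 7: stock=85 > 6
  After event 8: stock=99 > 6
  After event 9: stock=96 > 6
  After event 10: stock=89 > 6
  After event 11: stock=73 > 6
  After event 12: stock=94 > 6
  After event 13: stock=73 > 6
  After event 14: stock=77 > 6
  After event 15: stock=65 > 6
Alert events: []. Count = 0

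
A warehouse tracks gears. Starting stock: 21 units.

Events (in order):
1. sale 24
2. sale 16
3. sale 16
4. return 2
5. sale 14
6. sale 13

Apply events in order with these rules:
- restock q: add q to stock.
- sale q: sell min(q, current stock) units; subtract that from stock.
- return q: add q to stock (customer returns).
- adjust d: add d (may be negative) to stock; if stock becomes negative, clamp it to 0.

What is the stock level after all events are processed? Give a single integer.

Answer: 0

Derivation:
Processing events:
Start: stock = 21
  Event 1 (sale 24): sell min(24,21)=21. stock: 21 - 21 = 0. total_sold = 21
  Event 2 (sale 16): sell min(16,0)=0. stock: 0 - 0 = 0. total_sold = 21
  Event 3 (sale 16): sell min(16,0)=0. stock: 0 - 0 = 0. total_sold = 21
  Event 4 (return 2): 0 + 2 = 2
  Event 5 (sale 14): sell min(14,2)=2. stock: 2 - 2 = 0. total_sold = 23
  Event 6 (sale 13): sell min(13,0)=0. stock: 0 - 0 = 0. total_sold = 23
Final: stock = 0, total_sold = 23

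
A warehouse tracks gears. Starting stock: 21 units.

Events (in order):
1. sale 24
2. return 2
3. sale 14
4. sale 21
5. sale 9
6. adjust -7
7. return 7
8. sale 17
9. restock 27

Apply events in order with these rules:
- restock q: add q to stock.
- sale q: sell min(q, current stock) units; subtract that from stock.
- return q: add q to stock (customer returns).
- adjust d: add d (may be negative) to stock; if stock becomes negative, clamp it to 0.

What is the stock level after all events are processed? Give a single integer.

Processing events:
Start: stock = 21
  Event 1 (sale 24): sell min(24,21)=21. stock: 21 - 21 = 0. total_sold = 21
  Event 2 (return 2): 0 + 2 = 2
  Event 3 (sale 14): sell min(14,2)=2. stock: 2 - 2 = 0. total_sold = 23
  Event 4 (sale 21): sell min(21,0)=0. stock: 0 - 0 = 0. total_sold = 23
  Event 5 (sale 9): sell min(9,0)=0. stock: 0 - 0 = 0. total_sold = 23
  Event 6 (adjust -7): 0 + -7 = 0 (clamped to 0)
  Event 7 (return 7): 0 + 7 = 7
  Event 8 (sale 17): sell min(17,7)=7. stock: 7 - 7 = 0. total_sold = 30
  Event 9 (restock 27): 0 + 27 = 27
Final: stock = 27, total_sold = 30

Answer: 27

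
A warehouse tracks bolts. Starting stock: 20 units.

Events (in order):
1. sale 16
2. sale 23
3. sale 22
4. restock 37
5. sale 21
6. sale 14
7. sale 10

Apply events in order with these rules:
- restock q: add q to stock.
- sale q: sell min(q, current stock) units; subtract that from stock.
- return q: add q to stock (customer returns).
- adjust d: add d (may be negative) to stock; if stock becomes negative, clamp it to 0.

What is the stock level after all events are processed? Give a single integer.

Answer: 0

Derivation:
Processing events:
Start: stock = 20
  Event 1 (sale 16): sell min(16,20)=16. stock: 20 - 16 = 4. total_sold = 16
  Event 2 (sale 23): sell min(23,4)=4. stock: 4 - 4 = 0. total_sold = 20
  Event 3 (sale 22): sell min(22,0)=0. stock: 0 - 0 = 0. total_sold = 20
  Event 4 (restock 37): 0 + 37 = 37
  Event 5 (sale 21): sell min(21,37)=21. stock: 37 - 21 = 16. total_sold = 41
  Event 6 (sale 14): sell min(14,16)=14. stock: 16 - 14 = 2. total_sold = 55
  Event 7 (sale 10): sell min(10,2)=2. stock: 2 - 2 = 0. total_sold = 57
Final: stock = 0, total_sold = 57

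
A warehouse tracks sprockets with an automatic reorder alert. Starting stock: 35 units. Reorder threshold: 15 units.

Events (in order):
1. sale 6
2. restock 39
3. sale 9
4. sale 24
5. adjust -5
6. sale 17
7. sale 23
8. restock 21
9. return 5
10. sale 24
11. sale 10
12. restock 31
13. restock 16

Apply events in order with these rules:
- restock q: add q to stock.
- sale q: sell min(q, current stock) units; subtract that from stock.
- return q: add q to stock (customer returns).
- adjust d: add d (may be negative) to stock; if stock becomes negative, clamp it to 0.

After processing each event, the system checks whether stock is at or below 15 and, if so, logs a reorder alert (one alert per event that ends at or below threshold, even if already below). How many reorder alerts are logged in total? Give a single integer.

Processing events:
Start: stock = 35
  Event 1 (sale 6): sell min(6,35)=6. stock: 35 - 6 = 29. total_sold = 6
  Event 2 (restock 39): 29 + 39 = 68
  Event 3 (sale 9): sell min(9,68)=9. stock: 68 - 9 = 59. total_sold = 15
  Event 4 (sale 24): sell min(24,59)=24. stock: 59 - 24 = 35. total_sold = 39
  Event 5 (adjust -5): 35 + -5 = 30
  Event 6 (sale 17): sell min(17,30)=17. stock: 30 - 17 = 13. total_sold = 56
  Event 7 (sale 23): sell min(23,13)=13. stock: 13 - 13 = 0. total_sold = 69
  Event 8 (restock 21): 0 + 21 = 21
  Event 9 (return 5): 21 + 5 = 26
  Event 10 (sale 24): sell min(24,26)=24. stock: 26 - 24 = 2. total_sold = 93
  Event 11 (sale 10): sell min(10,2)=2. stock: 2 - 2 = 0. total_sold = 95
  Event 12 (restock 31): 0 + 31 = 31
  Event 13 (restock 16): 31 + 16 = 47
Final: stock = 47, total_sold = 95

Checking against threshold 15:
  After event 1: stock=29 > 15
  After event 2: stock=68 > 15
  After event 3: stock=59 > 15
  After event 4: stock=35 > 15
  After event 5: stock=30 > 15
  After event 6: stock=13 <= 15 -> ALERT
  After event 7: stock=0 <= 15 -> ALERT
  After event 8: stock=21 > 15
  After event 9: stock=26 > 15
  After event 10: stock=2 <= 15 -> ALERT
  After event 11: stock=0 <= 15 -> ALERT
  After event 12: stock=31 > 15
  After event 13: stock=47 > 15
Alert events: [6, 7, 10, 11]. Count = 4

Answer: 4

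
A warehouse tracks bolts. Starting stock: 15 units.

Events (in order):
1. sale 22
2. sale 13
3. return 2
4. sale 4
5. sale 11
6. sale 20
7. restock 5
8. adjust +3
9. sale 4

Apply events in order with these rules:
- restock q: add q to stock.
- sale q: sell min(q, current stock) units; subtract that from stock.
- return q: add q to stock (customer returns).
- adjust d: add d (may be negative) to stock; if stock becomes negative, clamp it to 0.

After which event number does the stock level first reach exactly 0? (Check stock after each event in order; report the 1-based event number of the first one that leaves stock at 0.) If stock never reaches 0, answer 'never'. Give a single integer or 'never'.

Answer: 1

Derivation:
Processing events:
Start: stock = 15
  Event 1 (sale 22): sell min(22,15)=15. stock: 15 - 15 = 0. total_sold = 15
  Event 2 (sale 13): sell min(13,0)=0. stock: 0 - 0 = 0. total_sold = 15
  Event 3 (return 2): 0 + 2 = 2
  Event 4 (sale 4): sell min(4,2)=2. stock: 2 - 2 = 0. total_sold = 17
  Event 5 (sale 11): sell min(11,0)=0. stock: 0 - 0 = 0. total_sold = 17
  Event 6 (sale 20): sell min(20,0)=0. stock: 0 - 0 = 0. total_sold = 17
  Event 7 (restock 5): 0 + 5 = 5
  Event 8 (adjust +3): 5 + 3 = 8
  Event 9 (sale 4): sell min(4,8)=4. stock: 8 - 4 = 4. total_sold = 21
Final: stock = 4, total_sold = 21

First zero at event 1.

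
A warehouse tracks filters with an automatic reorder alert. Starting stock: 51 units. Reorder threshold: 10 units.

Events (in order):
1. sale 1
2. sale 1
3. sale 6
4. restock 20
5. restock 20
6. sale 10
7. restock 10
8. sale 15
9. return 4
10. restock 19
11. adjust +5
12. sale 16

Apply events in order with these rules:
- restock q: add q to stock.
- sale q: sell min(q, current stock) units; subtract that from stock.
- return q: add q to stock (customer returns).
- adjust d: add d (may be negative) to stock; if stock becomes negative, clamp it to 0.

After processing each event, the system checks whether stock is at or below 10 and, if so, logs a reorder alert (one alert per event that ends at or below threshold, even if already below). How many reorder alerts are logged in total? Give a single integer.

Answer: 0

Derivation:
Processing events:
Start: stock = 51
  Event 1 (sale 1): sell min(1,51)=1. stock: 51 - 1 = 50. total_sold = 1
  Event 2 (sale 1): sell min(1,50)=1. stock: 50 - 1 = 49. total_sold = 2
  Event 3 (sale 6): sell min(6,49)=6. stock: 49 - 6 = 43. total_sold = 8
  Event 4 (restock 20): 43 + 20 = 63
  Event 5 (restock 20): 63 + 20 = 83
  Event 6 (sale 10): sell min(10,83)=10. stock: 83 - 10 = 73. total_sold = 18
  Event 7 (restock 10): 73 + 10 = 83
  Event 8 (sale 15): sell min(15,83)=15. stock: 83 - 15 = 68. total_sold = 33
  Event 9 (return 4): 68 + 4 = 72
  Event 10 (restock 19): 72 + 19 = 91
  Event 11 (adjust +5): 91 + 5 = 96
  Event 12 (sale 16): sell min(16,96)=16. stock: 96 - 16 = 80. total_sold = 49
Final: stock = 80, total_sold = 49

Checking against threshold 10:
  After event 1: stock=50 > 10
  After event 2: stock=49 > 10
  After event 3: stock=43 > 10
  After event 4: stock=63 > 10
  After event 5: stock=83 > 10
  After event 6: stock=73 > 10
  After event 7: stock=83 > 10
  After event 8: stock=68 > 10
  After event 9: stock=72 > 10
  After event 10: stock=91 > 10
  After event 11: stock=96 > 10
  After event 12: stock=80 > 10
Alert events: []. Count = 0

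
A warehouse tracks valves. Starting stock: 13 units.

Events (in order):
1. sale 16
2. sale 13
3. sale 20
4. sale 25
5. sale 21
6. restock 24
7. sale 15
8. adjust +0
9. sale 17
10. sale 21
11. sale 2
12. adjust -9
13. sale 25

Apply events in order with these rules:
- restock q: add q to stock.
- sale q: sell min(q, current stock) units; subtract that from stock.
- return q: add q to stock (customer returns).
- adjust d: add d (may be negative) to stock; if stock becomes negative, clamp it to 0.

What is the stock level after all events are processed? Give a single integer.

Processing events:
Start: stock = 13
  Event 1 (sale 16): sell min(16,13)=13. stock: 13 - 13 = 0. total_sold = 13
  Event 2 (sale 13): sell min(13,0)=0. stock: 0 - 0 = 0. total_sold = 13
  Event 3 (sale 20): sell min(20,0)=0. stock: 0 - 0 = 0. total_sold = 13
  Event 4 (sale 25): sell min(25,0)=0. stock: 0 - 0 = 0. total_sold = 13
  Event 5 (sale 21): sell min(21,0)=0. stock: 0 - 0 = 0. total_sold = 13
  Event 6 (restock 24): 0 + 24 = 24
  Event 7 (sale 15): sell min(15,24)=15. stock: 24 - 15 = 9. total_sold = 28
  Event 8 (adjust +0): 9 + 0 = 9
  Event 9 (sale 17): sell min(17,9)=9. stock: 9 - 9 = 0. total_sold = 37
  Event 10 (sale 21): sell min(21,0)=0. stock: 0 - 0 = 0. total_sold = 37
  Event 11 (sale 2): sell min(2,0)=0. stock: 0 - 0 = 0. total_sold = 37
  Event 12 (adjust -9): 0 + -9 = 0 (clamped to 0)
  Event 13 (sale 25): sell min(25,0)=0. stock: 0 - 0 = 0. total_sold = 37
Final: stock = 0, total_sold = 37

Answer: 0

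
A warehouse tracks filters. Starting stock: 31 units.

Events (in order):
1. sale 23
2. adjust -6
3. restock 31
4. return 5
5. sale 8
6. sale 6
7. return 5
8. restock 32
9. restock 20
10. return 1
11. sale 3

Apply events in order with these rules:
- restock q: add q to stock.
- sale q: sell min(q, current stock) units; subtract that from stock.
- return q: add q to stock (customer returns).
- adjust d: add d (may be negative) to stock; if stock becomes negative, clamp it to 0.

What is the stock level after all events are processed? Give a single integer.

Processing events:
Start: stock = 31
  Event 1 (sale 23): sell min(23,31)=23. stock: 31 - 23 = 8. total_sold = 23
  Event 2 (adjust -6): 8 + -6 = 2
  Event 3 (restock 31): 2 + 31 = 33
  Event 4 (return 5): 33 + 5 = 38
  Event 5 (sale 8): sell min(8,38)=8. stock: 38 - 8 = 30. total_sold = 31
  Event 6 (sale 6): sell min(6,30)=6. stock: 30 - 6 = 24. total_sold = 37
  Event 7 (return 5): 24 + 5 = 29
  Event 8 (restock 32): 29 + 32 = 61
  Event 9 (restock 20): 61 + 20 = 81
  Event 10 (return 1): 81 + 1 = 82
  Event 11 (sale 3): sell min(3,82)=3. stock: 82 - 3 = 79. total_sold = 40
Final: stock = 79, total_sold = 40

Answer: 79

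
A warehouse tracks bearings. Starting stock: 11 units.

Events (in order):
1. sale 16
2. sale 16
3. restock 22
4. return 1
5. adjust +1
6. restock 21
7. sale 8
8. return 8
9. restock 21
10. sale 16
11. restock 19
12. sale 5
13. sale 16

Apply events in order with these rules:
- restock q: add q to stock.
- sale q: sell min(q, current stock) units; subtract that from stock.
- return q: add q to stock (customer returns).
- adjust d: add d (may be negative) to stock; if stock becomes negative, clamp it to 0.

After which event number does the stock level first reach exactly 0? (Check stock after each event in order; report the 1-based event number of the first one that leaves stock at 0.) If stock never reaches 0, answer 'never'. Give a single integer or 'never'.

Answer: 1

Derivation:
Processing events:
Start: stock = 11
  Event 1 (sale 16): sell min(16,11)=11. stock: 11 - 11 = 0. total_sold = 11
  Event 2 (sale 16): sell min(16,0)=0. stock: 0 - 0 = 0. total_sold = 11
  Event 3 (restock 22): 0 + 22 = 22
  Event 4 (return 1): 22 + 1 = 23
  Event 5 (adjust +1): 23 + 1 = 24
  Event 6 (restock 21): 24 + 21 = 45
  Event 7 (sale 8): sell min(8,45)=8. stock: 45 - 8 = 37. total_sold = 19
  Event 8 (return 8): 37 + 8 = 45
  Event 9 (restock 21): 45 + 21 = 66
  Event 10 (sale 16): sell min(16,66)=16. stock: 66 - 16 = 50. total_sold = 35
  Event 11 (restock 19): 50 + 19 = 69
  Event 12 (sale 5): sell min(5,69)=5. stock: 69 - 5 = 64. total_sold = 40
  Event 13 (sale 16): sell min(16,64)=16. stock: 64 - 16 = 48. total_sold = 56
Final: stock = 48, total_sold = 56

First zero at event 1.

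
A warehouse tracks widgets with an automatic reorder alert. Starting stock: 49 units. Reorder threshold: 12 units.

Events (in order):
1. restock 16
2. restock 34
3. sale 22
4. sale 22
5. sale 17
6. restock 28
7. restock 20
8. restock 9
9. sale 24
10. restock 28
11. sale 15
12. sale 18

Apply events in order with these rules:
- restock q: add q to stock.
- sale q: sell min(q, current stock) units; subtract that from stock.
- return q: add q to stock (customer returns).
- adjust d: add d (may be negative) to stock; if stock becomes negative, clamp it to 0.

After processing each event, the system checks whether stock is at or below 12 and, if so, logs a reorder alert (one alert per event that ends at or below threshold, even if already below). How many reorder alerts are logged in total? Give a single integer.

Answer: 0

Derivation:
Processing events:
Start: stock = 49
  Event 1 (restock 16): 49 + 16 = 65
  Event 2 (restock 34): 65 + 34 = 99
  Event 3 (sale 22): sell min(22,99)=22. stock: 99 - 22 = 77. total_sold = 22
  Event 4 (sale 22): sell min(22,77)=22. stock: 77 - 22 = 55. total_sold = 44
  Event 5 (sale 17): sell min(17,55)=17. stock: 55 - 17 = 38. total_sold = 61
  Event 6 (restock 28): 38 + 28 = 66
  Event 7 (restock 20): 66 + 20 = 86
  Event 8 (restock 9): 86 + 9 = 95
  Event 9 (sale 24): sell min(24,95)=24. stock: 95 - 24 = 71. total_sold = 85
  Event 10 (restock 28): 71 + 28 = 99
  Event 11 (sale 15): sell min(15,99)=15. stock: 99 - 15 = 84. total_sold = 100
  Event 12 (sale 18): sell min(18,84)=18. stock: 84 - 18 = 66. total_sold = 118
Final: stock = 66, total_sold = 118

Checking against threshold 12:
  After event 1: stock=65 > 12
  After event 2: stock=99 > 12
  After event 3: stock=77 > 12
  After event 4: stock=55 > 12
  After event 5: stock=38 > 12
  After event 6: stock=66 > 12
  After event 7: stock=86 > 12
  After event 8: stock=95 > 12
  After event 9: stock=71 > 12
  After event 10: stock=99 > 12
  After event 11: stock=84 > 12
  After event 12: stock=66 > 12
Alert events: []. Count = 0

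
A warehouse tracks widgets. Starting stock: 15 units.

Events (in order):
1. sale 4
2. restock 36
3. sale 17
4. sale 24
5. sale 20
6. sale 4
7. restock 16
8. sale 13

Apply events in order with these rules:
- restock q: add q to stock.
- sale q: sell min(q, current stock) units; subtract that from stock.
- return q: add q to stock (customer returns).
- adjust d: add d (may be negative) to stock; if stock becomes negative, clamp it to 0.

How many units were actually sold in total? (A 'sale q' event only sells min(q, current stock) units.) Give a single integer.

Processing events:
Start: stock = 15
  Event 1 (sale 4): sell min(4,15)=4. stock: 15 - 4 = 11. total_sold = 4
  Event 2 (restock 36): 11 + 36 = 47
  Event 3 (sale 17): sell min(17,47)=17. stock: 47 - 17 = 30. total_sold = 21
  Event 4 (sale 24): sell min(24,30)=24. stock: 30 - 24 = 6. total_sold = 45
  Event 5 (sale 20): sell min(20,6)=6. stock: 6 - 6 = 0. total_sold = 51
  Event 6 (sale 4): sell min(4,0)=0. stock: 0 - 0 = 0. total_sold = 51
  Event 7 (restock 16): 0 + 16 = 16
  Event 8 (sale 13): sell min(13,16)=13. stock: 16 - 13 = 3. total_sold = 64
Final: stock = 3, total_sold = 64

Answer: 64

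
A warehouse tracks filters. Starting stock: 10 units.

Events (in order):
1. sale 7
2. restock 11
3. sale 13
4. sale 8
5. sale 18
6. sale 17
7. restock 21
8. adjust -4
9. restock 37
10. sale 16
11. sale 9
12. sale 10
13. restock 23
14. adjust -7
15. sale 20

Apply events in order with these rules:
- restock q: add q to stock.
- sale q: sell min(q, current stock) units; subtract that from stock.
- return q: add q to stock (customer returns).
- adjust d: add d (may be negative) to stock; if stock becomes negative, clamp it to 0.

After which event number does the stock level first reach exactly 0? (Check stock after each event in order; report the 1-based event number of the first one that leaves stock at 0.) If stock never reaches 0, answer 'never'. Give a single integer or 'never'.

Answer: 4

Derivation:
Processing events:
Start: stock = 10
  Event 1 (sale 7): sell min(7,10)=7. stock: 10 - 7 = 3. total_sold = 7
  Event 2 (restock 11): 3 + 11 = 14
  Event 3 (sale 13): sell min(13,14)=13. stock: 14 - 13 = 1. total_sold = 20
  Event 4 (sale 8): sell min(8,1)=1. stock: 1 - 1 = 0. total_sold = 21
  Event 5 (sale 18): sell min(18,0)=0. stock: 0 - 0 = 0. total_sold = 21
  Event 6 (sale 17): sell min(17,0)=0. stock: 0 - 0 = 0. total_sold = 21
  Event 7 (restock 21): 0 + 21 = 21
  Event 8 (adjust -4): 21 + -4 = 17
  Event 9 (restock 37): 17 + 37 = 54
  Event 10 (sale 16): sell min(16,54)=16. stock: 54 - 16 = 38. total_sold = 37
  Event 11 (sale 9): sell min(9,38)=9. stock: 38 - 9 = 29. total_sold = 46
  Event 12 (sale 10): sell min(10,29)=10. stock: 29 - 10 = 19. total_sold = 56
  Event 13 (restock 23): 19 + 23 = 42
  Event 14 (adjust -7): 42 + -7 = 35
  Event 15 (sale 20): sell min(20,35)=20. stock: 35 - 20 = 15. total_sold = 76
Final: stock = 15, total_sold = 76

First zero at event 4.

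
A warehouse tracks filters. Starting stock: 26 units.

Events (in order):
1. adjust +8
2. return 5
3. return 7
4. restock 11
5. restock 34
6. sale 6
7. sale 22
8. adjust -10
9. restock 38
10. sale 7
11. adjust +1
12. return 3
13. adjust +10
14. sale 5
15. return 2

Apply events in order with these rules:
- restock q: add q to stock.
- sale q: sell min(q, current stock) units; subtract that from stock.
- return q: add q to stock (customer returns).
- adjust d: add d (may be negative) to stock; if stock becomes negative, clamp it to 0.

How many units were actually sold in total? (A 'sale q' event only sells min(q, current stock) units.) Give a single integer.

Answer: 40

Derivation:
Processing events:
Start: stock = 26
  Event 1 (adjust +8): 26 + 8 = 34
  Event 2 (return 5): 34 + 5 = 39
  Event 3 (return 7): 39 + 7 = 46
  Event 4 (restock 11): 46 + 11 = 57
  Event 5 (restock 34): 57 + 34 = 91
  Event 6 (sale 6): sell min(6,91)=6. stock: 91 - 6 = 85. total_sold = 6
  Event 7 (sale 22): sell min(22,85)=22. stock: 85 - 22 = 63. total_sold = 28
  Event 8 (adjust -10): 63 + -10 = 53
  Event 9 (restock 38): 53 + 38 = 91
  Event 10 (sale 7): sell min(7,91)=7. stock: 91 - 7 = 84. total_sold = 35
  Event 11 (adjust +1): 84 + 1 = 85
  Event 12 (return 3): 85 + 3 = 88
  Event 13 (adjust +10): 88 + 10 = 98
  Event 14 (sale 5): sell min(5,98)=5. stock: 98 - 5 = 93. total_sold = 40
  Event 15 (return 2): 93 + 2 = 95
Final: stock = 95, total_sold = 40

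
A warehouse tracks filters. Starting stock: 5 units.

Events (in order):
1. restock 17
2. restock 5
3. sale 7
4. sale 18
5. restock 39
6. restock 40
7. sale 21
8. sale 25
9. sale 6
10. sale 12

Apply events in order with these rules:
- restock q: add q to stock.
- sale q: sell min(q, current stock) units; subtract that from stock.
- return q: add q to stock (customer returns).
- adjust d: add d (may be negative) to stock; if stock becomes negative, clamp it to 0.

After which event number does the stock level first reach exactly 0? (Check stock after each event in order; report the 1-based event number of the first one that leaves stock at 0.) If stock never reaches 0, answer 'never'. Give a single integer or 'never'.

Answer: never

Derivation:
Processing events:
Start: stock = 5
  Event 1 (restock 17): 5 + 17 = 22
  Event 2 (restock 5): 22 + 5 = 27
  Event 3 (sale 7): sell min(7,27)=7. stock: 27 - 7 = 20. total_sold = 7
  Event 4 (sale 18): sell min(18,20)=18. stock: 20 - 18 = 2. total_sold = 25
  Event 5 (restock 39): 2 + 39 = 41
  Event 6 (restock 40): 41 + 40 = 81
  Event 7 (sale 21): sell min(21,81)=21. stock: 81 - 21 = 60. total_sold = 46
  Event 8 (sale 25): sell min(25,60)=25. stock: 60 - 25 = 35. total_sold = 71
  Event 9 (sale 6): sell min(6,35)=6. stock: 35 - 6 = 29. total_sold = 77
  Event 10 (sale 12): sell min(12,29)=12. stock: 29 - 12 = 17. total_sold = 89
Final: stock = 17, total_sold = 89

Stock never reaches 0.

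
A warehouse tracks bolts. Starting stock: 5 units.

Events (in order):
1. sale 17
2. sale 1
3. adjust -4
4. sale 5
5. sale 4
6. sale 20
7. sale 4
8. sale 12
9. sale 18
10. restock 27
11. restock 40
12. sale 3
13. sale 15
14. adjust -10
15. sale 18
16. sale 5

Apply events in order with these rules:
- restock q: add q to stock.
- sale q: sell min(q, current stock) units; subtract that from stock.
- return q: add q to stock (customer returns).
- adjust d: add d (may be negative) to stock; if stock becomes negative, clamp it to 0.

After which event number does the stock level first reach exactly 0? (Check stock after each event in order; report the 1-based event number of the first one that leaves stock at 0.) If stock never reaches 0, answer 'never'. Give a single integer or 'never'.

Processing events:
Start: stock = 5
  Event 1 (sale 17): sell min(17,5)=5. stock: 5 - 5 = 0. total_sold = 5
  Event 2 (sale 1): sell min(1,0)=0. stock: 0 - 0 = 0. total_sold = 5
  Event 3 (adjust -4): 0 + -4 = 0 (clamped to 0)
  Event 4 (sale 5): sell min(5,0)=0. stock: 0 - 0 = 0. total_sold = 5
  Event 5 (sale 4): sell min(4,0)=0. stock: 0 - 0 = 0. total_sold = 5
  Event 6 (sale 20): sell min(20,0)=0. stock: 0 - 0 = 0. total_sold = 5
  Event 7 (sale 4): sell min(4,0)=0. stock: 0 - 0 = 0. total_sold = 5
  Event 8 (sale 12): sell min(12,0)=0. stock: 0 - 0 = 0. total_sold = 5
  Event 9 (sale 18): sell min(18,0)=0. stock: 0 - 0 = 0. total_sold = 5
  Event 10 (restock 27): 0 + 27 = 27
  Event 11 (restock 40): 27 + 40 = 67
  Event 12 (sale 3): sell min(3,67)=3. stock: 67 - 3 = 64. total_sold = 8
  Event 13 (sale 15): sell min(15,64)=15. stock: 64 - 15 = 49. total_sold = 23
  Event 14 (adjust -10): 49 + -10 = 39
  Event 15 (sale 18): sell min(18,39)=18. stock: 39 - 18 = 21. total_sold = 41
  Event 16 (sale 5): sell min(5,21)=5. stock: 21 - 5 = 16. total_sold = 46
Final: stock = 16, total_sold = 46

First zero at event 1.

Answer: 1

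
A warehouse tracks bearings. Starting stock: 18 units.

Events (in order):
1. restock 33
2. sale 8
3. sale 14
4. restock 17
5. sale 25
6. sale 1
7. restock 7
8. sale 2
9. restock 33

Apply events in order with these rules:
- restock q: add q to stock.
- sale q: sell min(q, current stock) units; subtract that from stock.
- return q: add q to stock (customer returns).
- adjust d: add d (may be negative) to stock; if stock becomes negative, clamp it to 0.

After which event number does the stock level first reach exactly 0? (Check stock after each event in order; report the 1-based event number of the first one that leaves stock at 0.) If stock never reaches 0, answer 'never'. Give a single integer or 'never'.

Processing events:
Start: stock = 18
  Event 1 (restock 33): 18 + 33 = 51
  Event 2 (sale 8): sell min(8,51)=8. stock: 51 - 8 = 43. total_sold = 8
  Event 3 (sale 14): sell min(14,43)=14. stock: 43 - 14 = 29. total_sold = 22
  Event 4 (restock 17): 29 + 17 = 46
  Event 5 (sale 25): sell min(25,46)=25. stock: 46 - 25 = 21. total_sold = 47
  Event 6 (sale 1): sell min(1,21)=1. stock: 21 - 1 = 20. total_sold = 48
  Event 7 (restock 7): 20 + 7 = 27
  Event 8 (sale 2): sell min(2,27)=2. stock: 27 - 2 = 25. total_sold = 50
  Event 9 (restock 33): 25 + 33 = 58
Final: stock = 58, total_sold = 50

Stock never reaches 0.

Answer: never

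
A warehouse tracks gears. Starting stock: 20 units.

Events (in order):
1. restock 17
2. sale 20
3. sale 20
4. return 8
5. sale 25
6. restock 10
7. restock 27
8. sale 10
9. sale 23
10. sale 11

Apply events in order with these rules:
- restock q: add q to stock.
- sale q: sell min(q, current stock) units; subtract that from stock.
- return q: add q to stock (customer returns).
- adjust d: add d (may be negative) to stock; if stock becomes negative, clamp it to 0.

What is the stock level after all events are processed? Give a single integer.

Answer: 0

Derivation:
Processing events:
Start: stock = 20
  Event 1 (restock 17): 20 + 17 = 37
  Event 2 (sale 20): sell min(20,37)=20. stock: 37 - 20 = 17. total_sold = 20
  Event 3 (sale 20): sell min(20,17)=17. stock: 17 - 17 = 0. total_sold = 37
  Event 4 (return 8): 0 + 8 = 8
  Event 5 (sale 25): sell min(25,8)=8. stock: 8 - 8 = 0. total_sold = 45
  Event 6 (restock 10): 0 + 10 = 10
  Event 7 (restock 27): 10 + 27 = 37
  Event 8 (sale 10): sell min(10,37)=10. stock: 37 - 10 = 27. total_sold = 55
  Event 9 (sale 23): sell min(23,27)=23. stock: 27 - 23 = 4. total_sold = 78
  Event 10 (sale 11): sell min(11,4)=4. stock: 4 - 4 = 0. total_sold = 82
Final: stock = 0, total_sold = 82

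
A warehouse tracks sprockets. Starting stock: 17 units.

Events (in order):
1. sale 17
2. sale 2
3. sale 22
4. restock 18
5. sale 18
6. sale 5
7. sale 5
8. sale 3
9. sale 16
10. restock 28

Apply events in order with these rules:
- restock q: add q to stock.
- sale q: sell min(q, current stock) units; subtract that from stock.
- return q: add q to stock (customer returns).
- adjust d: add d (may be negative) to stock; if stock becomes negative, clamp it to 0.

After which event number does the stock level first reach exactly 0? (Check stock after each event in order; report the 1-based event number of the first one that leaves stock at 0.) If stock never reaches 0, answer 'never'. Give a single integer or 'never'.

Processing events:
Start: stock = 17
  Event 1 (sale 17): sell min(17,17)=17. stock: 17 - 17 = 0. total_sold = 17
  Event 2 (sale 2): sell min(2,0)=0. stock: 0 - 0 = 0. total_sold = 17
  Event 3 (sale 22): sell min(22,0)=0. stock: 0 - 0 = 0. total_sold = 17
  Event 4 (restock 18): 0 + 18 = 18
  Event 5 (sale 18): sell min(18,18)=18. stock: 18 - 18 = 0. total_sold = 35
  Event 6 (sale 5): sell min(5,0)=0. stock: 0 - 0 = 0. total_sold = 35
  Event 7 (sale 5): sell min(5,0)=0. stock: 0 - 0 = 0. total_sold = 35
  Event 8 (sale 3): sell min(3,0)=0. stock: 0 - 0 = 0. total_sold = 35
  Event 9 (sale 16): sell min(16,0)=0. stock: 0 - 0 = 0. total_sold = 35
  Event 10 (restock 28): 0 + 28 = 28
Final: stock = 28, total_sold = 35

First zero at event 1.

Answer: 1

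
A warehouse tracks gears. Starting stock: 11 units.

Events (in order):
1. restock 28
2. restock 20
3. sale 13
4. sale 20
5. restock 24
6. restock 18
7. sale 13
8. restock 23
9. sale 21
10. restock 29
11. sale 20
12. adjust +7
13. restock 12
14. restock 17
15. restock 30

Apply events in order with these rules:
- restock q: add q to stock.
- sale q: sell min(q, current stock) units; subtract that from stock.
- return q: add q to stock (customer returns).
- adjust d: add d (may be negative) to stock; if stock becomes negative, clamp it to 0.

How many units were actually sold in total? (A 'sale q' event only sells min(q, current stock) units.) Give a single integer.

Processing events:
Start: stock = 11
  Event 1 (restock 28): 11 + 28 = 39
  Event 2 (restock 20): 39 + 20 = 59
  Event 3 (sale 13): sell min(13,59)=13. stock: 59 - 13 = 46. total_sold = 13
  Event 4 (sale 20): sell min(20,46)=20. stock: 46 - 20 = 26. total_sold = 33
  Event 5 (restock 24): 26 + 24 = 50
  Event 6 (restock 18): 50 + 18 = 68
  Event 7 (sale 13): sell min(13,68)=13. stock: 68 - 13 = 55. total_sold = 46
  Event 8 (restock 23): 55 + 23 = 78
  Event 9 (sale 21): sell min(21,78)=21. stock: 78 - 21 = 57. total_sold = 67
  Event 10 (restock 29): 57 + 29 = 86
  Event 11 (sale 20): sell min(20,86)=20. stock: 86 - 20 = 66. total_sold = 87
  Event 12 (adjust +7): 66 + 7 = 73
  Event 13 (restock 12): 73 + 12 = 85
  Event 14 (restock 17): 85 + 17 = 102
  Event 15 (restock 30): 102 + 30 = 132
Final: stock = 132, total_sold = 87

Answer: 87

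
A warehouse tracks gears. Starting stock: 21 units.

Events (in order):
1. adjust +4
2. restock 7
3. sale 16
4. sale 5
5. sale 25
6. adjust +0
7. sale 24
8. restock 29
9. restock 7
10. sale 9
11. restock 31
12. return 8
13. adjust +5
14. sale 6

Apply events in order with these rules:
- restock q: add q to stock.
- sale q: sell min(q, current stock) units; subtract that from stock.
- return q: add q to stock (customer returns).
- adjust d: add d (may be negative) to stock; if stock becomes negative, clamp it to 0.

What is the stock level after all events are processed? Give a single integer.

Processing events:
Start: stock = 21
  Event 1 (adjust +4): 21 + 4 = 25
  Event 2 (restock 7): 25 + 7 = 32
  Event 3 (sale 16): sell min(16,32)=16. stock: 32 - 16 = 16. total_sold = 16
  Event 4 (sale 5): sell min(5,16)=5. stock: 16 - 5 = 11. total_sold = 21
  Event 5 (sale 25): sell min(25,11)=11. stock: 11 - 11 = 0. total_sold = 32
  Event 6 (adjust +0): 0 + 0 = 0
  Event 7 (sale 24): sell min(24,0)=0. stock: 0 - 0 = 0. total_sold = 32
  Event 8 (restock 29): 0 + 29 = 29
  Event 9 (restock 7): 29 + 7 = 36
  Event 10 (sale 9): sell min(9,36)=9. stock: 36 - 9 = 27. total_sold = 41
  Event 11 (restock 31): 27 + 31 = 58
  Event 12 (return 8): 58 + 8 = 66
  Event 13 (adjust +5): 66 + 5 = 71
  Event 14 (sale 6): sell min(6,71)=6. stock: 71 - 6 = 65. total_sold = 47
Final: stock = 65, total_sold = 47

Answer: 65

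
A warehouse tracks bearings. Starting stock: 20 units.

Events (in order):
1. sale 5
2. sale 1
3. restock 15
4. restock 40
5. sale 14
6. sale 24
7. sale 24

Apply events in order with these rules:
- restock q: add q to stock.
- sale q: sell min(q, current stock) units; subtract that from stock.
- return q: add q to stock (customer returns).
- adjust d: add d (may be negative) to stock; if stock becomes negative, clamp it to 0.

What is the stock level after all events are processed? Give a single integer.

Processing events:
Start: stock = 20
  Event 1 (sale 5): sell min(5,20)=5. stock: 20 - 5 = 15. total_sold = 5
  Event 2 (sale 1): sell min(1,15)=1. stock: 15 - 1 = 14. total_sold = 6
  Event 3 (restock 15): 14 + 15 = 29
  Event 4 (restock 40): 29 + 40 = 69
  Event 5 (sale 14): sell min(14,69)=14. stock: 69 - 14 = 55. total_sold = 20
  Event 6 (sale 24): sell min(24,55)=24. stock: 55 - 24 = 31. total_sold = 44
  Event 7 (sale 24): sell min(24,31)=24. stock: 31 - 24 = 7. total_sold = 68
Final: stock = 7, total_sold = 68

Answer: 7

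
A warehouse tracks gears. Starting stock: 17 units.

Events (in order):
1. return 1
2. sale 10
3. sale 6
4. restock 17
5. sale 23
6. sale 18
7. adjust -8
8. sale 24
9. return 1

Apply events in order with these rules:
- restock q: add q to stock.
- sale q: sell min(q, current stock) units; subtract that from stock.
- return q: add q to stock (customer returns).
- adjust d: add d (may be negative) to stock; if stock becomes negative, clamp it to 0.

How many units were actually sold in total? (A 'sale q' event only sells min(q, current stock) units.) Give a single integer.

Processing events:
Start: stock = 17
  Event 1 (return 1): 17 + 1 = 18
  Event 2 (sale 10): sell min(10,18)=10. stock: 18 - 10 = 8. total_sold = 10
  Event 3 (sale 6): sell min(6,8)=6. stock: 8 - 6 = 2. total_sold = 16
  Event 4 (restock 17): 2 + 17 = 19
  Event 5 (sale 23): sell min(23,19)=19. stock: 19 - 19 = 0. total_sold = 35
  Event 6 (sale 18): sell min(18,0)=0. stock: 0 - 0 = 0. total_sold = 35
  Event 7 (adjust -8): 0 + -8 = 0 (clamped to 0)
  Event 8 (sale 24): sell min(24,0)=0. stock: 0 - 0 = 0. total_sold = 35
  Event 9 (return 1): 0 + 1 = 1
Final: stock = 1, total_sold = 35

Answer: 35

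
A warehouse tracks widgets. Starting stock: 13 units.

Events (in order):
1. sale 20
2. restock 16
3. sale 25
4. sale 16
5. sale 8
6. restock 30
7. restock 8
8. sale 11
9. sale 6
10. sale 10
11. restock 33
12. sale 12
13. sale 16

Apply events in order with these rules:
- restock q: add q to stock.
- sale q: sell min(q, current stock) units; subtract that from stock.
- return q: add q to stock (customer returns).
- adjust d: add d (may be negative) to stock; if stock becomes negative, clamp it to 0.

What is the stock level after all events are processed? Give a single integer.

Processing events:
Start: stock = 13
  Event 1 (sale 20): sell min(20,13)=13. stock: 13 - 13 = 0. total_sold = 13
  Event 2 (restock 16): 0 + 16 = 16
  Event 3 (sale 25): sell min(25,16)=16. stock: 16 - 16 = 0. total_sold = 29
  Event 4 (sale 16): sell min(16,0)=0. stock: 0 - 0 = 0. total_sold = 29
  Event 5 (sale 8): sell min(8,0)=0. stock: 0 - 0 = 0. total_sold = 29
  Event 6 (restock 30): 0 + 30 = 30
  Event 7 (restock 8): 30 + 8 = 38
  Event 8 (sale 11): sell min(11,38)=11. stock: 38 - 11 = 27. total_sold = 40
  Event 9 (sale 6): sell min(6,27)=6. stock: 27 - 6 = 21. total_sold = 46
  Event 10 (sale 10): sell min(10,21)=10. stock: 21 - 10 = 11. total_sold = 56
  Event 11 (restock 33): 11 + 33 = 44
  Event 12 (sale 12): sell min(12,44)=12. stock: 44 - 12 = 32. total_sold = 68
  Event 13 (sale 16): sell min(16,32)=16. stock: 32 - 16 = 16. total_sold = 84
Final: stock = 16, total_sold = 84

Answer: 16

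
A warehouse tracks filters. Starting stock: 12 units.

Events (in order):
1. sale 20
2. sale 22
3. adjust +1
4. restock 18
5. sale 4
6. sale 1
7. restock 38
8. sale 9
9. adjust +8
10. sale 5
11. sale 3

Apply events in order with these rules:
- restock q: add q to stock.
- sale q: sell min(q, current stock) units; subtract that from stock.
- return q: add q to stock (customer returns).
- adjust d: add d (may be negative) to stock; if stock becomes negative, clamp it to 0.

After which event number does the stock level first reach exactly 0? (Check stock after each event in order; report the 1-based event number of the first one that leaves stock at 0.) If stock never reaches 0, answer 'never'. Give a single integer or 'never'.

Processing events:
Start: stock = 12
  Event 1 (sale 20): sell min(20,12)=12. stock: 12 - 12 = 0. total_sold = 12
  Event 2 (sale 22): sell min(22,0)=0. stock: 0 - 0 = 0. total_sold = 12
  Event 3 (adjust +1): 0 + 1 = 1
  Event 4 (restock 18): 1 + 18 = 19
  Event 5 (sale 4): sell min(4,19)=4. stock: 19 - 4 = 15. total_sold = 16
  Event 6 (sale 1): sell min(1,15)=1. stock: 15 - 1 = 14. total_sold = 17
  Event 7 (restock 38): 14 + 38 = 52
  Event 8 (sale 9): sell min(9,52)=9. stock: 52 - 9 = 43. total_sold = 26
  Event 9 (adjust +8): 43 + 8 = 51
  Event 10 (sale 5): sell min(5,51)=5. stock: 51 - 5 = 46. total_sold = 31
  Event 11 (sale 3): sell min(3,46)=3. stock: 46 - 3 = 43. total_sold = 34
Final: stock = 43, total_sold = 34

First zero at event 1.

Answer: 1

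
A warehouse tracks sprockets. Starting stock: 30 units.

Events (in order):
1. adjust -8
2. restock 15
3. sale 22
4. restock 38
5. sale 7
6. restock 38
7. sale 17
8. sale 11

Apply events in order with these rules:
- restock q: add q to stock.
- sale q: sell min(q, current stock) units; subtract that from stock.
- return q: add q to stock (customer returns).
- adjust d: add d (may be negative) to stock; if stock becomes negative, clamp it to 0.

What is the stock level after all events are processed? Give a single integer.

Processing events:
Start: stock = 30
  Event 1 (adjust -8): 30 + -8 = 22
  Event 2 (restock 15): 22 + 15 = 37
  Event 3 (sale 22): sell min(22,37)=22. stock: 37 - 22 = 15. total_sold = 22
  Event 4 (restock 38): 15 + 38 = 53
  Event 5 (sale 7): sell min(7,53)=7. stock: 53 - 7 = 46. total_sold = 29
  Event 6 (restock 38): 46 + 38 = 84
  Event 7 (sale 17): sell min(17,84)=17. stock: 84 - 17 = 67. total_sold = 46
  Event 8 (sale 11): sell min(11,67)=11. stock: 67 - 11 = 56. total_sold = 57
Final: stock = 56, total_sold = 57

Answer: 56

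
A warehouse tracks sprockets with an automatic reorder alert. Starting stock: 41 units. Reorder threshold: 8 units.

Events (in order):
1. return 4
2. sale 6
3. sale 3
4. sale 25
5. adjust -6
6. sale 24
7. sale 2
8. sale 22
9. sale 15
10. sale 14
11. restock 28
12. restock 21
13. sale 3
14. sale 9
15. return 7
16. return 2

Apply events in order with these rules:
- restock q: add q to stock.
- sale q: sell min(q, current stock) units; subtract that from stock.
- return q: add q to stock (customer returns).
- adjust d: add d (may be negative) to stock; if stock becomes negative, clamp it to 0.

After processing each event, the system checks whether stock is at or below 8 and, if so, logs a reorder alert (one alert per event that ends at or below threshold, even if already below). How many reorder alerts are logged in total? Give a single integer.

Processing events:
Start: stock = 41
  Event 1 (return 4): 41 + 4 = 45
  Event 2 (sale 6): sell min(6,45)=6. stock: 45 - 6 = 39. total_sold = 6
  Event 3 (sale 3): sell min(3,39)=3. stock: 39 - 3 = 36. total_sold = 9
  Event 4 (sale 25): sell min(25,36)=25. stock: 36 - 25 = 11. total_sold = 34
  Event 5 (adjust -6): 11 + -6 = 5
  Event 6 (sale 24): sell min(24,5)=5. stock: 5 - 5 = 0. total_sold = 39
  Event 7 (sale 2): sell min(2,0)=0. stock: 0 - 0 = 0. total_sold = 39
  Event 8 (sale 22): sell min(22,0)=0. stock: 0 - 0 = 0. total_sold = 39
  Event 9 (sale 15): sell min(15,0)=0. stock: 0 - 0 = 0. total_sold = 39
  Event 10 (sale 14): sell min(14,0)=0. stock: 0 - 0 = 0. total_sold = 39
  Event 11 (restock 28): 0 + 28 = 28
  Event 12 (restock 21): 28 + 21 = 49
  Event 13 (sale 3): sell min(3,49)=3. stock: 49 - 3 = 46. total_sold = 42
  Event 14 (sale 9): sell min(9,46)=9. stock: 46 - 9 = 37. total_sold = 51
  Event 15 (return 7): 37 + 7 = 44
  Event 16 (return 2): 44 + 2 = 46
Final: stock = 46, total_sold = 51

Checking against threshold 8:
  After event 1: stock=45 > 8
  After event 2: stock=39 > 8
  After event 3: stock=36 > 8
  After event 4: stock=11 > 8
  After event 5: stock=5 <= 8 -> ALERT
  After event 6: stock=0 <= 8 -> ALERT
  After event 7: stock=0 <= 8 -> ALERT
  After event 8: stock=0 <= 8 -> ALERT
  After event 9: stock=0 <= 8 -> ALERT
  After event 10: stock=0 <= 8 -> ALERT
  After event 11: stock=28 > 8
  After event 12: stock=49 > 8
  After event 13: stock=46 > 8
  After event 14: stock=37 > 8
  After event 15: stock=44 > 8
  After event 16: stock=46 > 8
Alert events: [5, 6, 7, 8, 9, 10]. Count = 6

Answer: 6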